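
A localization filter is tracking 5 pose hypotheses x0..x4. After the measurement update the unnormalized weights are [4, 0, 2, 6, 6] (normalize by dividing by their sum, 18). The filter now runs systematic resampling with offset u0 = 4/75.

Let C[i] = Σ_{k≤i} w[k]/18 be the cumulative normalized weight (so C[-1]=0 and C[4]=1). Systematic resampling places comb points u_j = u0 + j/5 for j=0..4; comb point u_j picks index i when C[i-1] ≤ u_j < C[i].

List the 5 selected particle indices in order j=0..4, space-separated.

0 2 3 3 4

C = [2/9, 2/9, 1/3, 2/3, 1]
j=0: u_0=4/75 ∈ [0, 2/9) → index 0
j=1: u_1=19/75 ∈ [2/9, 1/3) → index 2
j=2: u_2=34/75 ∈ [1/3, 2/3) → index 3
j=3: u_3=49/75 ∈ [1/3, 2/3) → index 3
j=4: u_4=64/75 ∈ [2/3, 1) → index 4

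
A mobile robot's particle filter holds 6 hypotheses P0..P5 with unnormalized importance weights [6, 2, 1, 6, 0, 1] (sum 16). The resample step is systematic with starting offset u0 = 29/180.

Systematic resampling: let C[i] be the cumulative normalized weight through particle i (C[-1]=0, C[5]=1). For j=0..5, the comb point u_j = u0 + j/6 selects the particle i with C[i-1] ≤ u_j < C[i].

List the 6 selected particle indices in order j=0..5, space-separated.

0 0 1 3 3 5

C = [3/8, 1/2, 9/16, 15/16, 15/16, 1]
j=0: u_0=29/180 ∈ [0, 3/8) → index 0
j=1: u_1=59/180 ∈ [0, 3/8) → index 0
j=2: u_2=89/180 ∈ [3/8, 1/2) → index 1
j=3: u_3=119/180 ∈ [9/16, 15/16) → index 3
j=4: u_4=149/180 ∈ [9/16, 15/16) → index 3
j=5: u_5=179/180 ∈ [15/16, 1) → index 5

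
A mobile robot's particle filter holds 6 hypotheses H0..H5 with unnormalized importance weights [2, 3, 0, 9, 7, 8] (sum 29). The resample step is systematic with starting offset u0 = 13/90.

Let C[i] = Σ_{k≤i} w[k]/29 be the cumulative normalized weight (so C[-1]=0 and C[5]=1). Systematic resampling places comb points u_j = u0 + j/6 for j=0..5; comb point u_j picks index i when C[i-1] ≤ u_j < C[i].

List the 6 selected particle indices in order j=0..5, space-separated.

1 3 3 4 5 5

C = [2/29, 5/29, 5/29, 14/29, 21/29, 1]
j=0: u_0=13/90 ∈ [2/29, 5/29) → index 1
j=1: u_1=14/45 ∈ [5/29, 14/29) → index 3
j=2: u_2=43/90 ∈ [5/29, 14/29) → index 3
j=3: u_3=29/45 ∈ [14/29, 21/29) → index 4
j=4: u_4=73/90 ∈ [21/29, 1) → index 5
j=5: u_5=44/45 ∈ [21/29, 1) → index 5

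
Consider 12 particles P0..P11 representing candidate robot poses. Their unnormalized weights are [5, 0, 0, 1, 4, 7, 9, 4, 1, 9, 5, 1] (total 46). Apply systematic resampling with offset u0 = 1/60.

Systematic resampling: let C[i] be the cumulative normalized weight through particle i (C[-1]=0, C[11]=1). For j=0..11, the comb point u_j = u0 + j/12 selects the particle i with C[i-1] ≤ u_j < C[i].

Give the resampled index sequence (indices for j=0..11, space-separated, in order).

C = [5/46, 5/46, 5/46, 3/23, 5/23, 17/46, 13/23, 15/23, 31/46, 20/23, 45/46, 1]
j=0: u_0=1/60 ∈ [0, 5/46) → index 0
j=1: u_1=1/10 ∈ [0, 5/46) → index 0
j=2: u_2=11/60 ∈ [3/23, 5/23) → index 4
j=3: u_3=4/15 ∈ [5/23, 17/46) → index 5
j=4: u_4=7/20 ∈ [5/23, 17/46) → index 5
j=5: u_5=13/30 ∈ [17/46, 13/23) → index 6
j=6: u_6=31/60 ∈ [17/46, 13/23) → index 6
j=7: u_7=3/5 ∈ [13/23, 15/23) → index 7
j=8: u_8=41/60 ∈ [31/46, 20/23) → index 9
j=9: u_9=23/30 ∈ [31/46, 20/23) → index 9
j=10: u_10=17/20 ∈ [31/46, 20/23) → index 9
j=11: u_11=14/15 ∈ [20/23, 45/46) → index 10

0 0 4 5 5 6 6 7 9 9 9 10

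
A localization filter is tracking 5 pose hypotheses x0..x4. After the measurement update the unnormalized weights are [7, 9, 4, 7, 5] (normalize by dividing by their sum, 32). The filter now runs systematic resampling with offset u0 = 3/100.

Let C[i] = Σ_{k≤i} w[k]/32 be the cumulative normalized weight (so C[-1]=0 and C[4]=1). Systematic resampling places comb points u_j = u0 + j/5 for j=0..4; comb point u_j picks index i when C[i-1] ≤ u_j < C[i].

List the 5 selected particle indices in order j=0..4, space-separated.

C = [7/32, 1/2, 5/8, 27/32, 1]
j=0: u_0=3/100 ∈ [0, 7/32) → index 0
j=1: u_1=23/100 ∈ [7/32, 1/2) → index 1
j=2: u_2=43/100 ∈ [7/32, 1/2) → index 1
j=3: u_3=63/100 ∈ [5/8, 27/32) → index 3
j=4: u_4=83/100 ∈ [5/8, 27/32) → index 3

0 1 1 3 3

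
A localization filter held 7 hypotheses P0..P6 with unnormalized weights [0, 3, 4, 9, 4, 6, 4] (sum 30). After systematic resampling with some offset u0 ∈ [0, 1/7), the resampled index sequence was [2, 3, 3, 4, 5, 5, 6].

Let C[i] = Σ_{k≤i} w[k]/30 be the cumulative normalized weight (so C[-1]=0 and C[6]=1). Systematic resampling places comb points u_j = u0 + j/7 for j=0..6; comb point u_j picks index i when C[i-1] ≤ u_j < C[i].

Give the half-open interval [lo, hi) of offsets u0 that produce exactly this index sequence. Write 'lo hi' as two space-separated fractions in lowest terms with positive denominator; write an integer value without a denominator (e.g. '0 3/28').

11/105 1/7

C = [0, 1/10, 7/30, 8/15, 2/3, 13/15, 1]
j=0 picked index 2: u0 ∈ [1/10, 7/30)
j=1 picked index 3: u0 ∈ [19/210, 41/105)
j=2 picked index 3: u0 ∈ [-11/210, 26/105)
j=3 picked index 4: u0 ∈ [11/105, 5/21)
j=4 picked index 5: u0 ∈ [2/21, 31/105)
j=5 picked index 5: u0 ∈ [-1/21, 16/105)
j=6 picked index 6: u0 ∈ [1/105, 1/7)
intersection: [11/105, 1/7)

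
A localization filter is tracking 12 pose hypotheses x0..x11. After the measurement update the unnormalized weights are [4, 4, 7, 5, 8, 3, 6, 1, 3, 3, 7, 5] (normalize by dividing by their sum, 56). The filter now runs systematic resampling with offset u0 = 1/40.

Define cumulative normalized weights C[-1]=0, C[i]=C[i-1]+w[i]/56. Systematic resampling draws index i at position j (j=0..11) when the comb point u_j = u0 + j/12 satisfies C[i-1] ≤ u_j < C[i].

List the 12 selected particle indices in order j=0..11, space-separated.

0 1 2 3 4 4 5 6 8 9 10 11

C = [1/14, 1/7, 15/56, 5/14, 1/2, 31/56, 37/56, 19/28, 41/56, 11/14, 51/56, 1]
j=0: u_0=1/40 ∈ [0, 1/14) → index 0
j=1: u_1=13/120 ∈ [1/14, 1/7) → index 1
j=2: u_2=23/120 ∈ [1/7, 15/56) → index 2
j=3: u_3=11/40 ∈ [15/56, 5/14) → index 3
j=4: u_4=43/120 ∈ [5/14, 1/2) → index 4
j=5: u_5=53/120 ∈ [5/14, 1/2) → index 4
j=6: u_6=21/40 ∈ [1/2, 31/56) → index 5
j=7: u_7=73/120 ∈ [31/56, 37/56) → index 6
j=8: u_8=83/120 ∈ [19/28, 41/56) → index 8
j=9: u_9=31/40 ∈ [41/56, 11/14) → index 9
j=10: u_10=103/120 ∈ [11/14, 51/56) → index 10
j=11: u_11=113/120 ∈ [51/56, 1) → index 11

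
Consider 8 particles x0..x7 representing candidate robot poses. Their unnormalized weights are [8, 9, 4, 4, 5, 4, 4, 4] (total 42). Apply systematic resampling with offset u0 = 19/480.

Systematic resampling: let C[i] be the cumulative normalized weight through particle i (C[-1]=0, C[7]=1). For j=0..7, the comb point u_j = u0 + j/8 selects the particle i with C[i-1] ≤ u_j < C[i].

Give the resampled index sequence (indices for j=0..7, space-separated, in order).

0 0 1 2 3 4 5 7

C = [4/21, 17/42, 1/2, 25/42, 5/7, 17/21, 19/21, 1]
j=0: u_0=19/480 ∈ [0, 4/21) → index 0
j=1: u_1=79/480 ∈ [0, 4/21) → index 0
j=2: u_2=139/480 ∈ [4/21, 17/42) → index 1
j=3: u_3=199/480 ∈ [17/42, 1/2) → index 2
j=4: u_4=259/480 ∈ [1/2, 25/42) → index 3
j=5: u_5=319/480 ∈ [25/42, 5/7) → index 4
j=6: u_6=379/480 ∈ [5/7, 17/21) → index 5
j=7: u_7=439/480 ∈ [19/21, 1) → index 7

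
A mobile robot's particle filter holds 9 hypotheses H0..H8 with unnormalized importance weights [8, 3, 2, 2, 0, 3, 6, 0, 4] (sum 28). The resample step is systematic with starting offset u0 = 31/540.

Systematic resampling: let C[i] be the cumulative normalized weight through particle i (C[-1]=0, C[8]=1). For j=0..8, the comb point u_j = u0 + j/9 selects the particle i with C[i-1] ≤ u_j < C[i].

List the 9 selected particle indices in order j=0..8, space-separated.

C = [2/7, 11/28, 13/28, 15/28, 15/28, 9/14, 6/7, 6/7, 1]
j=0: u_0=31/540 ∈ [0, 2/7) → index 0
j=1: u_1=91/540 ∈ [0, 2/7) → index 0
j=2: u_2=151/540 ∈ [0, 2/7) → index 0
j=3: u_3=211/540 ∈ [2/7, 11/28) → index 1
j=4: u_4=271/540 ∈ [13/28, 15/28) → index 3
j=5: u_5=331/540 ∈ [15/28, 9/14) → index 5
j=6: u_6=391/540 ∈ [9/14, 6/7) → index 6
j=7: u_7=451/540 ∈ [9/14, 6/7) → index 6
j=8: u_8=511/540 ∈ [6/7, 1) → index 8

0 0 0 1 3 5 6 6 8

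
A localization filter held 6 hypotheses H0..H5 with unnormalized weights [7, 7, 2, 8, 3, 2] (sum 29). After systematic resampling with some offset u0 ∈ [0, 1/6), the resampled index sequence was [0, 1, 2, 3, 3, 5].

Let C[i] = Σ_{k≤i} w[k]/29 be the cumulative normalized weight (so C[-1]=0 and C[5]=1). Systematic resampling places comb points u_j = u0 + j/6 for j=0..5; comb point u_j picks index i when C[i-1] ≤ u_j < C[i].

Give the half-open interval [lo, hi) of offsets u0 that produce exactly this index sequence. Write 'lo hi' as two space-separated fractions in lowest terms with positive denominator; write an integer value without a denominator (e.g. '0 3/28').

C = [7/29, 14/29, 16/29, 24/29, 27/29, 1]
j=0 picked index 0: u0 ∈ [0, 7/29)
j=1 picked index 1: u0 ∈ [13/174, 55/174)
j=2 picked index 2: u0 ∈ [13/87, 19/87)
j=3 picked index 3: u0 ∈ [3/58, 19/58)
j=4 picked index 3: u0 ∈ [-10/87, 14/87)
j=5 picked index 5: u0 ∈ [17/174, 1/6)
intersection: [13/87, 14/87)

13/87 14/87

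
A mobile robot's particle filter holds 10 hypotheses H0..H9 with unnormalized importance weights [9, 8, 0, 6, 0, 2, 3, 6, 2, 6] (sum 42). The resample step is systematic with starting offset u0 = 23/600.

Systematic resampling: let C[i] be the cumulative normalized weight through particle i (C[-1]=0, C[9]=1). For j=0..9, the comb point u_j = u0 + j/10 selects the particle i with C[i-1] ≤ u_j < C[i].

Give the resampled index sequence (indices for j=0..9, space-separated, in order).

C = [3/14, 17/42, 17/42, 23/42, 23/42, 25/42, 2/3, 17/21, 6/7, 1]
j=0: u_0=23/600 ∈ [0, 3/14) → index 0
j=1: u_1=83/600 ∈ [0, 3/14) → index 0
j=2: u_2=143/600 ∈ [3/14, 17/42) → index 1
j=3: u_3=203/600 ∈ [3/14, 17/42) → index 1
j=4: u_4=263/600 ∈ [17/42, 23/42) → index 3
j=5: u_5=323/600 ∈ [17/42, 23/42) → index 3
j=6: u_6=383/600 ∈ [25/42, 2/3) → index 6
j=7: u_7=443/600 ∈ [2/3, 17/21) → index 7
j=8: u_8=503/600 ∈ [17/21, 6/7) → index 8
j=9: u_9=563/600 ∈ [6/7, 1) → index 9

0 0 1 1 3 3 6 7 8 9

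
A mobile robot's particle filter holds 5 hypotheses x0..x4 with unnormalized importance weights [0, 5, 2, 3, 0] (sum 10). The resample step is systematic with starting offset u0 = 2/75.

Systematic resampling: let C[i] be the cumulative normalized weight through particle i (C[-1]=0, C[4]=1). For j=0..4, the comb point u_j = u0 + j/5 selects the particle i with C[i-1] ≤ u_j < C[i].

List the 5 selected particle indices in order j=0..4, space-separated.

1 1 1 2 3

C = [0, 1/2, 7/10, 1, 1]
j=0: u_0=2/75 ∈ [0, 1/2) → index 1
j=1: u_1=17/75 ∈ [0, 1/2) → index 1
j=2: u_2=32/75 ∈ [0, 1/2) → index 1
j=3: u_3=47/75 ∈ [1/2, 7/10) → index 2
j=4: u_4=62/75 ∈ [7/10, 1) → index 3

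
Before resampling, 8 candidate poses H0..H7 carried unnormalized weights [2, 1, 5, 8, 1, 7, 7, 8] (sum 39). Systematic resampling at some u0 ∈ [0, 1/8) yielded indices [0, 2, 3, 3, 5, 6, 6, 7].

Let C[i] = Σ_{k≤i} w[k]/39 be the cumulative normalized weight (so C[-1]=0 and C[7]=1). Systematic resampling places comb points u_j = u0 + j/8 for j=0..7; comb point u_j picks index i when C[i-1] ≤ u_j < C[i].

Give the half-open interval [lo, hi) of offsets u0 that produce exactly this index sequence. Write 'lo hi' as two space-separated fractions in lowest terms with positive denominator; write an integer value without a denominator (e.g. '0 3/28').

C = [2/39, 1/13, 8/39, 16/39, 17/39, 8/13, 31/39, 1]
j=0 picked index 0: u0 ∈ [0, 2/39)
j=1 picked index 2: u0 ∈ [-5/104, 25/312)
j=2 picked index 3: u0 ∈ [-7/156, 25/156)
j=3 picked index 3: u0 ∈ [-53/312, 11/312)
j=4 picked index 5: u0 ∈ [-5/78, 3/26)
j=5 picked index 6: u0 ∈ [-1/104, 53/312)
j=6 picked index 6: u0 ∈ [-7/52, 7/156)
j=7 picked index 7: u0 ∈ [-25/312, 1/8)
intersection: [0, 11/312)

0 11/312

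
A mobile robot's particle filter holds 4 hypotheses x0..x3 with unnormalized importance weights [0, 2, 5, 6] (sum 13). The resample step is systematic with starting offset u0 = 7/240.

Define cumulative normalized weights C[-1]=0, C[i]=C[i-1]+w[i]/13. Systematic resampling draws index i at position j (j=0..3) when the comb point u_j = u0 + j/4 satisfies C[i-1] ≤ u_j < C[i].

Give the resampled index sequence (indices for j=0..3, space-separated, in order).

C = [0, 2/13, 7/13, 1]
j=0: u_0=7/240 ∈ [0, 2/13) → index 1
j=1: u_1=67/240 ∈ [2/13, 7/13) → index 2
j=2: u_2=127/240 ∈ [2/13, 7/13) → index 2
j=3: u_3=187/240 ∈ [7/13, 1) → index 3

1 2 2 3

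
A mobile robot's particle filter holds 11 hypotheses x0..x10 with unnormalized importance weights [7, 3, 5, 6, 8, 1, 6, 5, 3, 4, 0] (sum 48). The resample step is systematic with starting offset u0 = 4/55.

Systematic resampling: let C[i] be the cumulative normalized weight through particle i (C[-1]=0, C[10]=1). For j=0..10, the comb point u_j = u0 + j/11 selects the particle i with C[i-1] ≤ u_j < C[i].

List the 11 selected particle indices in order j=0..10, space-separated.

0 1 2 3 3 4 5 6 7 8 9

C = [7/48, 5/24, 5/16, 7/16, 29/48, 5/8, 3/4, 41/48, 11/12, 1, 1]
j=0: u_0=4/55 ∈ [0, 7/48) → index 0
j=1: u_1=9/55 ∈ [7/48, 5/24) → index 1
j=2: u_2=14/55 ∈ [5/24, 5/16) → index 2
j=3: u_3=19/55 ∈ [5/16, 7/16) → index 3
j=4: u_4=24/55 ∈ [5/16, 7/16) → index 3
j=5: u_5=29/55 ∈ [7/16, 29/48) → index 4
j=6: u_6=34/55 ∈ [29/48, 5/8) → index 5
j=7: u_7=39/55 ∈ [5/8, 3/4) → index 6
j=8: u_8=4/5 ∈ [3/4, 41/48) → index 7
j=9: u_9=49/55 ∈ [41/48, 11/12) → index 8
j=10: u_10=54/55 ∈ [11/12, 1) → index 9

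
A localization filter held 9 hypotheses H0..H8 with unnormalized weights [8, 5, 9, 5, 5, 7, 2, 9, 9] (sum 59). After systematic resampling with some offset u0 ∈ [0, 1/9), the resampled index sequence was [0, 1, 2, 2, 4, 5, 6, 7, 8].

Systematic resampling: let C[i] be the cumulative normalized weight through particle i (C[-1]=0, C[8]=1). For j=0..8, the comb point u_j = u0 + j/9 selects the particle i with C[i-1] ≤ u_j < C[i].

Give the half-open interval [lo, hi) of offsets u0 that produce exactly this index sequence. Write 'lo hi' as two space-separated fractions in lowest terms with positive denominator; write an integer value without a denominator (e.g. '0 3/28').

13/531 5/177

C = [8/59, 13/59, 22/59, 27/59, 32/59, 39/59, 41/59, 50/59, 1]
j=0 picked index 0: u0 ∈ [0, 8/59)
j=1 picked index 1: u0 ∈ [13/531, 58/531)
j=2 picked index 2: u0 ∈ [-1/531, 80/531)
j=3 picked index 2: u0 ∈ [-20/177, 7/177)
j=4 picked index 4: u0 ∈ [7/531, 52/531)
j=5 picked index 5: u0 ∈ [-7/531, 56/531)
j=6 picked index 6: u0 ∈ [-1/177, 5/177)
j=7 picked index 7: u0 ∈ [-44/531, 37/531)
j=8 picked index 8: u0 ∈ [-22/531, 1/9)
intersection: [13/531, 5/177)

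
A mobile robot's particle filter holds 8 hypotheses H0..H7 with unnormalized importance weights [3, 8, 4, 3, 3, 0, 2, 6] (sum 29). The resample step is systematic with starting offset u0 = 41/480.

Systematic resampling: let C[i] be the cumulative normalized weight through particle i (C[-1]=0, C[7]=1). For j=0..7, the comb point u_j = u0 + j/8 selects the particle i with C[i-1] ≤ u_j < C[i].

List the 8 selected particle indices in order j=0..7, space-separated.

0 1 1 2 3 4 7 7

C = [3/29, 11/29, 15/29, 18/29, 21/29, 21/29, 23/29, 1]
j=0: u_0=41/480 ∈ [0, 3/29) → index 0
j=1: u_1=101/480 ∈ [3/29, 11/29) → index 1
j=2: u_2=161/480 ∈ [3/29, 11/29) → index 1
j=3: u_3=221/480 ∈ [11/29, 15/29) → index 2
j=4: u_4=281/480 ∈ [15/29, 18/29) → index 3
j=5: u_5=341/480 ∈ [18/29, 21/29) → index 4
j=6: u_6=401/480 ∈ [23/29, 1) → index 7
j=7: u_7=461/480 ∈ [23/29, 1) → index 7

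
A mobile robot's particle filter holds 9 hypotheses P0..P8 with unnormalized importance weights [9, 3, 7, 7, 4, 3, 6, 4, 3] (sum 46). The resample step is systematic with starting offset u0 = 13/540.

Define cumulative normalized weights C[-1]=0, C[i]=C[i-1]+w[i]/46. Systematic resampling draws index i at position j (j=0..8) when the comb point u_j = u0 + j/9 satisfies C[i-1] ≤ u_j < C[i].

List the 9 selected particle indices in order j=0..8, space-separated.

0 0 1 2 3 4 5 6 7

C = [9/46, 6/23, 19/46, 13/23, 15/23, 33/46, 39/46, 43/46, 1]
j=0: u_0=13/540 ∈ [0, 9/46) → index 0
j=1: u_1=73/540 ∈ [0, 9/46) → index 0
j=2: u_2=133/540 ∈ [9/46, 6/23) → index 1
j=3: u_3=193/540 ∈ [6/23, 19/46) → index 2
j=4: u_4=253/540 ∈ [19/46, 13/23) → index 3
j=5: u_5=313/540 ∈ [13/23, 15/23) → index 4
j=6: u_6=373/540 ∈ [15/23, 33/46) → index 5
j=7: u_7=433/540 ∈ [33/46, 39/46) → index 6
j=8: u_8=493/540 ∈ [39/46, 43/46) → index 7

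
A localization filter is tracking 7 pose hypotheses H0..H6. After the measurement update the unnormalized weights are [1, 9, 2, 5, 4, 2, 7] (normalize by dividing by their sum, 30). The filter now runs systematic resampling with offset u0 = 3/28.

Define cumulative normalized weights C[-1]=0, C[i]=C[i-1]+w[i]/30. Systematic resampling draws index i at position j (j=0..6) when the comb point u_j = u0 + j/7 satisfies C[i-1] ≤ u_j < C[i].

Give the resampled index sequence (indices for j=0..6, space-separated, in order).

C = [1/30, 1/3, 2/5, 17/30, 7/10, 23/30, 1]
j=0: u_0=3/28 ∈ [1/30, 1/3) → index 1
j=1: u_1=1/4 ∈ [1/30, 1/3) → index 1
j=2: u_2=11/28 ∈ [1/3, 2/5) → index 2
j=3: u_3=15/28 ∈ [2/5, 17/30) → index 3
j=4: u_4=19/28 ∈ [17/30, 7/10) → index 4
j=5: u_5=23/28 ∈ [23/30, 1) → index 6
j=6: u_6=27/28 ∈ [23/30, 1) → index 6

1 1 2 3 4 6 6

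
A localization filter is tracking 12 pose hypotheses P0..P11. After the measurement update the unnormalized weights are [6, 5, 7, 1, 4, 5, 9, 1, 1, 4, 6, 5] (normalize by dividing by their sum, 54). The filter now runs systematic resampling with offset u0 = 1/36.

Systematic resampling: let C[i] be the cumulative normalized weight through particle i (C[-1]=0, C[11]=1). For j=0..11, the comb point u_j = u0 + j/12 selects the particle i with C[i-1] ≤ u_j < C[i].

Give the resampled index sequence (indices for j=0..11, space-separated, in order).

C = [1/9, 11/54, 1/3, 19/54, 23/54, 14/27, 37/54, 19/27, 13/18, 43/54, 49/54, 1]
j=0: u_0=1/36 ∈ [0, 1/9) → index 0
j=1: u_1=1/9 ∈ [1/9, 11/54) → index 1
j=2: u_2=7/36 ∈ [1/9, 11/54) → index 1
j=3: u_3=5/18 ∈ [11/54, 1/3) → index 2
j=4: u_4=13/36 ∈ [19/54, 23/54) → index 4
j=5: u_5=4/9 ∈ [23/54, 14/27) → index 5
j=6: u_6=19/36 ∈ [14/27, 37/54) → index 6
j=7: u_7=11/18 ∈ [14/27, 37/54) → index 6
j=8: u_8=25/36 ∈ [37/54, 19/27) → index 7
j=9: u_9=7/9 ∈ [13/18, 43/54) → index 9
j=10: u_10=31/36 ∈ [43/54, 49/54) → index 10
j=11: u_11=17/18 ∈ [49/54, 1) → index 11

0 1 1 2 4 5 6 6 7 9 10 11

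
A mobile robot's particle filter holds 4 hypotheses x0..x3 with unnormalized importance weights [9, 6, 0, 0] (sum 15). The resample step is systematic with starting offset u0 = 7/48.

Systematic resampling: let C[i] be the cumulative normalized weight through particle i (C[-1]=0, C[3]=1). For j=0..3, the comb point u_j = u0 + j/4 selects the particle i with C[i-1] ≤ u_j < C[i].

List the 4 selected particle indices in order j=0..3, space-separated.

C = [3/5, 1, 1, 1]
j=0: u_0=7/48 ∈ [0, 3/5) → index 0
j=1: u_1=19/48 ∈ [0, 3/5) → index 0
j=2: u_2=31/48 ∈ [3/5, 1) → index 1
j=3: u_3=43/48 ∈ [3/5, 1) → index 1

0 0 1 1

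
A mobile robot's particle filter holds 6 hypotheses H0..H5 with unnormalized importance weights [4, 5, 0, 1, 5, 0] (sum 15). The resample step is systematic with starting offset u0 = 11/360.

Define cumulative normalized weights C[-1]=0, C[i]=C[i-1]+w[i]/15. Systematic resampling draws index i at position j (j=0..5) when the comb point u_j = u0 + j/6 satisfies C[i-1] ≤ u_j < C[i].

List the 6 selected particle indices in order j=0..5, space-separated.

C = [4/15, 3/5, 3/5, 2/3, 1, 1]
j=0: u_0=11/360 ∈ [0, 4/15) → index 0
j=1: u_1=71/360 ∈ [0, 4/15) → index 0
j=2: u_2=131/360 ∈ [4/15, 3/5) → index 1
j=3: u_3=191/360 ∈ [4/15, 3/5) → index 1
j=4: u_4=251/360 ∈ [2/3, 1) → index 4
j=5: u_5=311/360 ∈ [2/3, 1) → index 4

0 0 1 1 4 4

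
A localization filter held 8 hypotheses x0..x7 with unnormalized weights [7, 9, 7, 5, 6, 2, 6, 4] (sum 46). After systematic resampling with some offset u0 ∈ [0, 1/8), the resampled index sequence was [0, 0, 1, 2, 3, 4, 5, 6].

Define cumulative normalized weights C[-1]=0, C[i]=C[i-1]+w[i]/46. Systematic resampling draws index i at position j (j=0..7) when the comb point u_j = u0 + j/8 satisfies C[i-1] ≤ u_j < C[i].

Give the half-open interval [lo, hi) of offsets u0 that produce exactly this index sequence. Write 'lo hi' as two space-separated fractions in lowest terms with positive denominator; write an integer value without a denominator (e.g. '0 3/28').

0 5/184

C = [7/46, 8/23, 1/2, 14/23, 17/23, 18/23, 21/23, 1]
j=0 picked index 0: u0 ∈ [0, 7/46)
j=1 picked index 0: u0 ∈ [-1/8, 5/184)
j=2 picked index 1: u0 ∈ [-9/92, 9/92)
j=3 picked index 2: u0 ∈ [-5/184, 1/8)
j=4 picked index 3: u0 ∈ [0, 5/46)
j=5 picked index 4: u0 ∈ [-3/184, 21/184)
j=6 picked index 5: u0 ∈ [-1/92, 3/92)
j=7 picked index 6: u0 ∈ [-17/184, 7/184)
intersection: [0, 5/184)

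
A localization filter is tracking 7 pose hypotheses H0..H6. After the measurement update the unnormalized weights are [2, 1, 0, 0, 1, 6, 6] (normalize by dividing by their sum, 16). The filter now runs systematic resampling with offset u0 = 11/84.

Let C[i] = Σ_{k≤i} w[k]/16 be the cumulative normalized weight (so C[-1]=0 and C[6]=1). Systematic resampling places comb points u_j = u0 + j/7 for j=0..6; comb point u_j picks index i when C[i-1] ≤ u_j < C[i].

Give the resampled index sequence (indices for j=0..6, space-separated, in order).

1 5 5 5 6 6 6

C = [1/8, 3/16, 3/16, 3/16, 1/4, 5/8, 1]
j=0: u_0=11/84 ∈ [1/8, 3/16) → index 1
j=1: u_1=23/84 ∈ [1/4, 5/8) → index 5
j=2: u_2=5/12 ∈ [1/4, 5/8) → index 5
j=3: u_3=47/84 ∈ [1/4, 5/8) → index 5
j=4: u_4=59/84 ∈ [5/8, 1) → index 6
j=5: u_5=71/84 ∈ [5/8, 1) → index 6
j=6: u_6=83/84 ∈ [5/8, 1) → index 6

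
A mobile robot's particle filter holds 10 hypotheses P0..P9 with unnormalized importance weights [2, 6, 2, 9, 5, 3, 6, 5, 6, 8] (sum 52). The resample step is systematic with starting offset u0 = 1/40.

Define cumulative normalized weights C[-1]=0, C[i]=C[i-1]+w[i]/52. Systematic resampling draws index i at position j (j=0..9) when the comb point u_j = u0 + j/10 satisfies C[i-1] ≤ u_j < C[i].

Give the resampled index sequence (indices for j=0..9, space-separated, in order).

0 1 3 3 4 6 6 7 8 9

C = [1/26, 2/13, 5/26, 19/52, 6/13, 27/52, 33/52, 19/26, 11/13, 1]
j=0: u_0=1/40 ∈ [0, 1/26) → index 0
j=1: u_1=1/8 ∈ [1/26, 2/13) → index 1
j=2: u_2=9/40 ∈ [5/26, 19/52) → index 3
j=3: u_3=13/40 ∈ [5/26, 19/52) → index 3
j=4: u_4=17/40 ∈ [19/52, 6/13) → index 4
j=5: u_5=21/40 ∈ [27/52, 33/52) → index 6
j=6: u_6=5/8 ∈ [27/52, 33/52) → index 6
j=7: u_7=29/40 ∈ [33/52, 19/26) → index 7
j=8: u_8=33/40 ∈ [19/26, 11/13) → index 8
j=9: u_9=37/40 ∈ [11/13, 1) → index 9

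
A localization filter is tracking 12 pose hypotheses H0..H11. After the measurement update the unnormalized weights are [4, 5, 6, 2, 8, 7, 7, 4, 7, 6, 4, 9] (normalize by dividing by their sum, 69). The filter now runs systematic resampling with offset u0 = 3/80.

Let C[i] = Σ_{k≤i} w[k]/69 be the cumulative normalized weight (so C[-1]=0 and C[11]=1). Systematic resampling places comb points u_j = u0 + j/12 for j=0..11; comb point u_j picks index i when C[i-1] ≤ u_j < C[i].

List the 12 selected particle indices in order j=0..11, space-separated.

C = [4/69, 3/23, 5/23, 17/69, 25/69, 32/69, 13/23, 43/69, 50/69, 56/69, 20/23, 1]
j=0: u_0=3/80 ∈ [0, 4/69) → index 0
j=1: u_1=29/240 ∈ [4/69, 3/23) → index 1
j=2: u_2=49/240 ∈ [3/23, 5/23) → index 2
j=3: u_3=23/80 ∈ [17/69, 25/69) → index 4
j=4: u_4=89/240 ∈ [25/69, 32/69) → index 5
j=5: u_5=109/240 ∈ [25/69, 32/69) → index 5
j=6: u_6=43/80 ∈ [32/69, 13/23) → index 6
j=7: u_7=149/240 ∈ [13/23, 43/69) → index 7
j=8: u_8=169/240 ∈ [43/69, 50/69) → index 8
j=9: u_9=63/80 ∈ [50/69, 56/69) → index 9
j=10: u_10=209/240 ∈ [20/23, 1) → index 11
j=11: u_11=229/240 ∈ [20/23, 1) → index 11

0 1 2 4 5 5 6 7 8 9 11 11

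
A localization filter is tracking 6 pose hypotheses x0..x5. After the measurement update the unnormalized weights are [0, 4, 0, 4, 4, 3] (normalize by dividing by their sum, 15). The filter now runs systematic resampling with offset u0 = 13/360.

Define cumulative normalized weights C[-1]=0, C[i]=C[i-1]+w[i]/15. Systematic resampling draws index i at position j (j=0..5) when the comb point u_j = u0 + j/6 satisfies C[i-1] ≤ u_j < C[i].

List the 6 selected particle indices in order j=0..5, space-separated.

C = [0, 4/15, 4/15, 8/15, 4/5, 1]
j=0: u_0=13/360 ∈ [0, 4/15) → index 1
j=1: u_1=73/360 ∈ [0, 4/15) → index 1
j=2: u_2=133/360 ∈ [4/15, 8/15) → index 3
j=3: u_3=193/360 ∈ [8/15, 4/5) → index 4
j=4: u_4=253/360 ∈ [8/15, 4/5) → index 4
j=5: u_5=313/360 ∈ [4/5, 1) → index 5

1 1 3 4 4 5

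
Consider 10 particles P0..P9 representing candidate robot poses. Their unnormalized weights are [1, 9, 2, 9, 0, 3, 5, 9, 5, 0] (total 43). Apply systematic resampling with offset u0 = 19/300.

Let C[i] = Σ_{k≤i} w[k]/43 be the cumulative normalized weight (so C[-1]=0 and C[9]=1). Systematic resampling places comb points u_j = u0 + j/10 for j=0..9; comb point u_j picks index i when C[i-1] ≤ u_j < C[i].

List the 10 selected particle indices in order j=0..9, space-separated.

1 1 2 3 3 6 6 7 7 8

C = [1/43, 10/43, 12/43, 21/43, 21/43, 24/43, 29/43, 38/43, 1, 1]
j=0: u_0=19/300 ∈ [1/43, 10/43) → index 1
j=1: u_1=49/300 ∈ [1/43, 10/43) → index 1
j=2: u_2=79/300 ∈ [10/43, 12/43) → index 2
j=3: u_3=109/300 ∈ [12/43, 21/43) → index 3
j=4: u_4=139/300 ∈ [12/43, 21/43) → index 3
j=5: u_5=169/300 ∈ [24/43, 29/43) → index 6
j=6: u_6=199/300 ∈ [24/43, 29/43) → index 6
j=7: u_7=229/300 ∈ [29/43, 38/43) → index 7
j=8: u_8=259/300 ∈ [29/43, 38/43) → index 7
j=9: u_9=289/300 ∈ [38/43, 1) → index 8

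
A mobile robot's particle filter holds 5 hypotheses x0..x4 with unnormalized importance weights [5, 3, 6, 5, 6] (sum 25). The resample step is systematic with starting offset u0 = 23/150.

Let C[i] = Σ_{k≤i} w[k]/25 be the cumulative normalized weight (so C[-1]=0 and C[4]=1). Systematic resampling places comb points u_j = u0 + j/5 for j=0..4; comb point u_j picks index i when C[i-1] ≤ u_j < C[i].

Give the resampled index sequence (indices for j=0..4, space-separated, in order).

0 2 2 3 4

C = [1/5, 8/25, 14/25, 19/25, 1]
j=0: u_0=23/150 ∈ [0, 1/5) → index 0
j=1: u_1=53/150 ∈ [8/25, 14/25) → index 2
j=2: u_2=83/150 ∈ [8/25, 14/25) → index 2
j=3: u_3=113/150 ∈ [14/25, 19/25) → index 3
j=4: u_4=143/150 ∈ [19/25, 1) → index 4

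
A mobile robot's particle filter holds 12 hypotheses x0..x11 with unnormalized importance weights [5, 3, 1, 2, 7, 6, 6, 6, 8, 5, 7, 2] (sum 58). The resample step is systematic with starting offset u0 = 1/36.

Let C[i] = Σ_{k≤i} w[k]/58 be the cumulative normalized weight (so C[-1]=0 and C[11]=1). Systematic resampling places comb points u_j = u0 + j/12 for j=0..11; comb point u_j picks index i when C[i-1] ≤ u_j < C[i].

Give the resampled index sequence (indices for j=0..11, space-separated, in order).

0 1 4 4 5 6 7 7 8 9 10 10

C = [5/58, 4/29, 9/58, 11/58, 9/29, 12/29, 15/29, 18/29, 22/29, 49/58, 28/29, 1]
j=0: u_0=1/36 ∈ [0, 5/58) → index 0
j=1: u_1=1/9 ∈ [5/58, 4/29) → index 1
j=2: u_2=7/36 ∈ [11/58, 9/29) → index 4
j=3: u_3=5/18 ∈ [11/58, 9/29) → index 4
j=4: u_4=13/36 ∈ [9/29, 12/29) → index 5
j=5: u_5=4/9 ∈ [12/29, 15/29) → index 6
j=6: u_6=19/36 ∈ [15/29, 18/29) → index 7
j=7: u_7=11/18 ∈ [15/29, 18/29) → index 7
j=8: u_8=25/36 ∈ [18/29, 22/29) → index 8
j=9: u_9=7/9 ∈ [22/29, 49/58) → index 9
j=10: u_10=31/36 ∈ [49/58, 28/29) → index 10
j=11: u_11=17/18 ∈ [49/58, 28/29) → index 10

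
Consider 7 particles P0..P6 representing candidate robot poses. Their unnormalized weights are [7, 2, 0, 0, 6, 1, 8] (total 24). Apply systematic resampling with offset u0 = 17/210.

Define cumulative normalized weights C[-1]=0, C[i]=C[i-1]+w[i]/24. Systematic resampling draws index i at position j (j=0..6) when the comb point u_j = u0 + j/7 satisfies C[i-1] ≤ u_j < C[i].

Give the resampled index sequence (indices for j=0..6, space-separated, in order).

0 0 1 4 5 6 6

C = [7/24, 3/8, 3/8, 3/8, 5/8, 2/3, 1]
j=0: u_0=17/210 ∈ [0, 7/24) → index 0
j=1: u_1=47/210 ∈ [0, 7/24) → index 0
j=2: u_2=11/30 ∈ [7/24, 3/8) → index 1
j=3: u_3=107/210 ∈ [3/8, 5/8) → index 4
j=4: u_4=137/210 ∈ [5/8, 2/3) → index 5
j=5: u_5=167/210 ∈ [2/3, 1) → index 6
j=6: u_6=197/210 ∈ [2/3, 1) → index 6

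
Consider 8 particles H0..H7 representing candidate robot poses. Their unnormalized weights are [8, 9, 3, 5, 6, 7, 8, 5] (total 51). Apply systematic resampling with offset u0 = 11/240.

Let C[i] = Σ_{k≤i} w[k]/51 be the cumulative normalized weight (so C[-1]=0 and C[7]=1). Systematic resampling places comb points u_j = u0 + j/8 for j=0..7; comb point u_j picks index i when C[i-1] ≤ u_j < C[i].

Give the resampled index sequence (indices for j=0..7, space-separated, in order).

C = [8/51, 1/3, 20/51, 25/51, 31/51, 38/51, 46/51, 1]
j=0: u_0=11/240 ∈ [0, 8/51) → index 0
j=1: u_1=41/240 ∈ [8/51, 1/3) → index 1
j=2: u_2=71/240 ∈ [8/51, 1/3) → index 1
j=3: u_3=101/240 ∈ [20/51, 25/51) → index 3
j=4: u_4=131/240 ∈ [25/51, 31/51) → index 4
j=5: u_5=161/240 ∈ [31/51, 38/51) → index 5
j=6: u_6=191/240 ∈ [38/51, 46/51) → index 6
j=7: u_7=221/240 ∈ [46/51, 1) → index 7

0 1 1 3 4 5 6 7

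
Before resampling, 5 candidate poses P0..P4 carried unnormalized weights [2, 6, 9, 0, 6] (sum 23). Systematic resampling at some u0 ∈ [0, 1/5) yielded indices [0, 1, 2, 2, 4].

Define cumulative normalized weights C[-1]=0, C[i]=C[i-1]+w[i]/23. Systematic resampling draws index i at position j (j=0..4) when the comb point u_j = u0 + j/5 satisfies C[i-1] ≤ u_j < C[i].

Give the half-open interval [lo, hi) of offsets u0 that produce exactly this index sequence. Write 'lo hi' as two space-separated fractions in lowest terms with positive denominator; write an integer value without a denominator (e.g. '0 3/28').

0 2/23

C = [2/23, 8/23, 17/23, 17/23, 1]
j=0 picked index 0: u0 ∈ [0, 2/23)
j=1 picked index 1: u0 ∈ [-13/115, 17/115)
j=2 picked index 2: u0 ∈ [-6/115, 39/115)
j=3 picked index 2: u0 ∈ [-29/115, 16/115)
j=4 picked index 4: u0 ∈ [-7/115, 1/5)
intersection: [0, 2/23)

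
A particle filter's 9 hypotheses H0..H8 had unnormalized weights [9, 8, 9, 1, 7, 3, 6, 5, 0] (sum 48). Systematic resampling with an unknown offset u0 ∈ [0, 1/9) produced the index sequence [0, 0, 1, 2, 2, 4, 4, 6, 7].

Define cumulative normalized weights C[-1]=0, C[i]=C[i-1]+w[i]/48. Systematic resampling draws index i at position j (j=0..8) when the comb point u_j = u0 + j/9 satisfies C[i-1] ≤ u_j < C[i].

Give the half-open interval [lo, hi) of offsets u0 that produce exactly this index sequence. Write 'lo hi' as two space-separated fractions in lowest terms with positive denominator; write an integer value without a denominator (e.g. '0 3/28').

C = [3/16, 17/48, 13/24, 9/16, 17/24, 37/48, 43/48, 1, 1]
j=0 picked index 0: u0 ∈ [0, 3/16)
j=1 picked index 0: u0 ∈ [-1/9, 11/144)
j=2 picked index 1: u0 ∈ [-5/144, 19/144)
j=3 picked index 2: u0 ∈ [1/48, 5/24)
j=4 picked index 2: u0 ∈ [-13/144, 7/72)
j=5 picked index 4: u0 ∈ [1/144, 11/72)
j=6 picked index 4: u0 ∈ [-5/48, 1/24)
j=7 picked index 6: u0 ∈ [-1/144, 17/144)
j=8 picked index 7: u0 ∈ [1/144, 1/9)
intersection: [1/48, 1/24)

1/48 1/24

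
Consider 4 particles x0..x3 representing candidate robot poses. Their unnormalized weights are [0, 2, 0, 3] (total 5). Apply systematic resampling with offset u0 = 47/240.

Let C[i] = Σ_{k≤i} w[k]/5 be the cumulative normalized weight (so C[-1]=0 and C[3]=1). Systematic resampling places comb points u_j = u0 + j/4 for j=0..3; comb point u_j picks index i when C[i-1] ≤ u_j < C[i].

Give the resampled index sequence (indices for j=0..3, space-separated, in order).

1 3 3 3

C = [0, 2/5, 2/5, 1]
j=0: u_0=47/240 ∈ [0, 2/5) → index 1
j=1: u_1=107/240 ∈ [2/5, 1) → index 3
j=2: u_2=167/240 ∈ [2/5, 1) → index 3
j=3: u_3=227/240 ∈ [2/5, 1) → index 3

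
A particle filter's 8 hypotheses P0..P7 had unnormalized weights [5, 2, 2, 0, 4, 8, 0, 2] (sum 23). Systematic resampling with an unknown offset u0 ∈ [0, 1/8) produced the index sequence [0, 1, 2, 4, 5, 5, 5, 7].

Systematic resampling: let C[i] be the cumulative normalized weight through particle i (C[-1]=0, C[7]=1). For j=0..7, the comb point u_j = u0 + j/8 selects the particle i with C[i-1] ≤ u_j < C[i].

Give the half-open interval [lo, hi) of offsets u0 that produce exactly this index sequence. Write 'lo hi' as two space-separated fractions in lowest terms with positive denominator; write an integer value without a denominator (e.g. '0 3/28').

C = [5/23, 7/23, 9/23, 9/23, 13/23, 21/23, 21/23, 1]
j=0 picked index 0: u0 ∈ [0, 5/23)
j=1 picked index 1: u0 ∈ [17/184, 33/184)
j=2 picked index 2: u0 ∈ [5/92, 13/92)
j=3 picked index 4: u0 ∈ [3/184, 35/184)
j=4 picked index 5: u0 ∈ [3/46, 19/46)
j=5 picked index 5: u0 ∈ [-11/184, 53/184)
j=6 picked index 5: u0 ∈ [-17/92, 15/92)
j=7 picked index 7: u0 ∈ [7/184, 1/8)
intersection: [17/184, 1/8)

17/184 1/8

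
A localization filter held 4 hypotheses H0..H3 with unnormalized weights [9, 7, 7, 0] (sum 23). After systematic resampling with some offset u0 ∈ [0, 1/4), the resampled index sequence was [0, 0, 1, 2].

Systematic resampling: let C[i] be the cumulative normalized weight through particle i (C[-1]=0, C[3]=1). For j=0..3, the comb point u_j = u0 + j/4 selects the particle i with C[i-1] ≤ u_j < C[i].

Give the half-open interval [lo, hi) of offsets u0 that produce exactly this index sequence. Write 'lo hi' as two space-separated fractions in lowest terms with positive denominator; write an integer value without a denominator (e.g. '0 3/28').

C = [9/23, 16/23, 1, 1]
j=0 picked index 0: u0 ∈ [0, 9/23)
j=1 picked index 0: u0 ∈ [-1/4, 13/92)
j=2 picked index 1: u0 ∈ [-5/46, 9/46)
j=3 picked index 2: u0 ∈ [-5/92, 1/4)
intersection: [0, 13/92)

0 13/92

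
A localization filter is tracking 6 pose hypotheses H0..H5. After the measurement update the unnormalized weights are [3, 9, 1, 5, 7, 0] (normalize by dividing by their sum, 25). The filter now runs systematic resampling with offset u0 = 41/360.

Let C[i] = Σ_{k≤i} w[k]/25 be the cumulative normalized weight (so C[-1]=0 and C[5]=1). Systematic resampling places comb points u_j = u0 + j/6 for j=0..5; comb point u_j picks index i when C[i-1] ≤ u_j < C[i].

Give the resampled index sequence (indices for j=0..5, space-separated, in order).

0 1 1 3 4 4

C = [3/25, 12/25, 13/25, 18/25, 1, 1]
j=0: u_0=41/360 ∈ [0, 3/25) → index 0
j=1: u_1=101/360 ∈ [3/25, 12/25) → index 1
j=2: u_2=161/360 ∈ [3/25, 12/25) → index 1
j=3: u_3=221/360 ∈ [13/25, 18/25) → index 3
j=4: u_4=281/360 ∈ [18/25, 1) → index 4
j=5: u_5=341/360 ∈ [18/25, 1) → index 4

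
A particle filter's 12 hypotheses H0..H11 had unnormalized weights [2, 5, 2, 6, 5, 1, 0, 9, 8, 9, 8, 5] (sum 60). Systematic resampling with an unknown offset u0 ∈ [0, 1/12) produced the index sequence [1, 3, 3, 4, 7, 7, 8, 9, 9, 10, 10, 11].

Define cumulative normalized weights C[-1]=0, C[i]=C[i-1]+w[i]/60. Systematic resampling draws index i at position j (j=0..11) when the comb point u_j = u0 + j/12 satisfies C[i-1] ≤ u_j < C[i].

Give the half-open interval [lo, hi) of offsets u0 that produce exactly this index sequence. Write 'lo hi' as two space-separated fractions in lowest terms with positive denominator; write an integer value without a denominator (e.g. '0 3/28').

C = [1/30, 7/60, 3/20, 1/4, 1/3, 7/20, 7/20, 1/2, 19/30, 47/60, 11/12, 1]
j=0 picked index 1: u0 ∈ [1/30, 7/60)
j=1 picked index 3: u0 ∈ [1/15, 1/6)
j=2 picked index 3: u0 ∈ [-1/60, 1/12)
j=3 picked index 4: u0 ∈ [0, 1/12)
j=4 picked index 7: u0 ∈ [1/60, 1/6)
j=5 picked index 7: u0 ∈ [-1/15, 1/12)
j=6 picked index 8: u0 ∈ [0, 2/15)
j=7 picked index 9: u0 ∈ [1/20, 1/5)
j=8 picked index 9: u0 ∈ [-1/30, 7/60)
j=9 picked index 10: u0 ∈ [1/30, 1/6)
j=10 picked index 10: u0 ∈ [-1/20, 1/12)
j=11 picked index 11: u0 ∈ [0, 1/12)
intersection: [1/15, 1/12)

1/15 1/12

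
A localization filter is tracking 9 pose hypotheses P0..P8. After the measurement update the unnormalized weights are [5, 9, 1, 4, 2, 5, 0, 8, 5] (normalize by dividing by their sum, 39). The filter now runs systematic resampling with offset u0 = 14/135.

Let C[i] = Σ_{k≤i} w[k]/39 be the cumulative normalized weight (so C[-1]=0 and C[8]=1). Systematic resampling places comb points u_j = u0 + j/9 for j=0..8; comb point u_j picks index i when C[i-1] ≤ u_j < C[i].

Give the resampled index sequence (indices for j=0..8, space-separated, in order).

C = [5/39, 14/39, 5/13, 19/39, 7/13, 2/3, 2/3, 34/39, 1]
j=0: u_0=14/135 ∈ [0, 5/39) → index 0
j=1: u_1=29/135 ∈ [5/39, 14/39) → index 1
j=2: u_2=44/135 ∈ [5/39, 14/39) → index 1
j=3: u_3=59/135 ∈ [5/13, 19/39) → index 3
j=4: u_4=74/135 ∈ [7/13, 2/3) → index 5
j=5: u_5=89/135 ∈ [7/13, 2/3) → index 5
j=6: u_6=104/135 ∈ [2/3, 34/39) → index 7
j=7: u_7=119/135 ∈ [34/39, 1) → index 8
j=8: u_8=134/135 ∈ [34/39, 1) → index 8

0 1 1 3 5 5 7 8 8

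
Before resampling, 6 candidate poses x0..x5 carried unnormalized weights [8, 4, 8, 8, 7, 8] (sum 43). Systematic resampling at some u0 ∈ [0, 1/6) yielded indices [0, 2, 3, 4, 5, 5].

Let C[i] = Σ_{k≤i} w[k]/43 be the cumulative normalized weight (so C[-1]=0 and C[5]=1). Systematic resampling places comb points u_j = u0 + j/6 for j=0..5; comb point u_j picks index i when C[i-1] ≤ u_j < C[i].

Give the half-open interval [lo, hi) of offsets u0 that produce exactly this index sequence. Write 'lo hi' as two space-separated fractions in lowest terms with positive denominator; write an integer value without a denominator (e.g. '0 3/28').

13/86 1/6

C = [8/43, 12/43, 20/43, 28/43, 35/43, 1]
j=0 picked index 0: u0 ∈ [0, 8/43)
j=1 picked index 2: u0 ∈ [29/258, 77/258)
j=2 picked index 3: u0 ∈ [17/129, 41/129)
j=3 picked index 4: u0 ∈ [13/86, 27/86)
j=4 picked index 5: u0 ∈ [19/129, 1/3)
j=5 picked index 5: u0 ∈ [-5/258, 1/6)
intersection: [13/86, 1/6)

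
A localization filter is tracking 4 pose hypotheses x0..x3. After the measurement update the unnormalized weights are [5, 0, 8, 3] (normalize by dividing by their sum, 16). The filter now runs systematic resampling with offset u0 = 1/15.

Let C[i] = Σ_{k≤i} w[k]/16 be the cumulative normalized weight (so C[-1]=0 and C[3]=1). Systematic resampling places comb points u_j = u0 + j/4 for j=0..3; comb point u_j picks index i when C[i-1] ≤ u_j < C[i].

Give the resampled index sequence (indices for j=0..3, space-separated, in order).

C = [5/16, 5/16, 13/16, 1]
j=0: u_0=1/15 ∈ [0, 5/16) → index 0
j=1: u_1=19/60 ∈ [5/16, 13/16) → index 2
j=2: u_2=17/30 ∈ [5/16, 13/16) → index 2
j=3: u_3=49/60 ∈ [13/16, 1) → index 3

0 2 2 3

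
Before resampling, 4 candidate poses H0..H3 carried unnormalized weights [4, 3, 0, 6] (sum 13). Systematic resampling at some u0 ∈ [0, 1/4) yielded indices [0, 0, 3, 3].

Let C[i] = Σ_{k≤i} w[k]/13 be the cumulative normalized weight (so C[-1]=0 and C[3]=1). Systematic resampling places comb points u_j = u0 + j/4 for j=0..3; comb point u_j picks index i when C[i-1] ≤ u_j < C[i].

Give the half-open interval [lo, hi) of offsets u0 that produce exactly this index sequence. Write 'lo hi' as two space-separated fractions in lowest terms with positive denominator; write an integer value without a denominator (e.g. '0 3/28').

C = [4/13, 7/13, 7/13, 1]
j=0 picked index 0: u0 ∈ [0, 4/13)
j=1 picked index 0: u0 ∈ [-1/4, 3/52)
j=2 picked index 3: u0 ∈ [1/26, 1/2)
j=3 picked index 3: u0 ∈ [-11/52, 1/4)
intersection: [1/26, 3/52)

1/26 3/52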